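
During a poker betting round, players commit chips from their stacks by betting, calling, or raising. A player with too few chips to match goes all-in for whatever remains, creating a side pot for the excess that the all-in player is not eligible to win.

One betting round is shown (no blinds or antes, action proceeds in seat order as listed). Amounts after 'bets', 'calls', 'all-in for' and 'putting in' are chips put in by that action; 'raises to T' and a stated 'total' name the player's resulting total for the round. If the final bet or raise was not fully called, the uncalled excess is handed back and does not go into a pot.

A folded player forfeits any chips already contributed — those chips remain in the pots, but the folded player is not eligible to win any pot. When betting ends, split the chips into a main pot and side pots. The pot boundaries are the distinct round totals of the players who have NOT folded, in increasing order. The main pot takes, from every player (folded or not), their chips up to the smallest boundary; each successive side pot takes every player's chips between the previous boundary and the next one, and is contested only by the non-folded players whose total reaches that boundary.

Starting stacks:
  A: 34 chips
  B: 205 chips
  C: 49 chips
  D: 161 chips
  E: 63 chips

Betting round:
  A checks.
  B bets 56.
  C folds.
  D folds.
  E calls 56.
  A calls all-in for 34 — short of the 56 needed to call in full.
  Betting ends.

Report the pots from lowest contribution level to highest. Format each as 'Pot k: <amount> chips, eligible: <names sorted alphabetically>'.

Contributions: A=34, B=56, E=56
Folded: C, D
Pot levels (distinct totals of non-folded players): 34, 56
Layer 1-34: 34 each from A, B, E = 34*3 = 102 chips; eligible A, B, E
Layer 35-56: 22 each from B, E = 22*2 = 44 chips; eligible B, E

Pot 1: 102 chips, eligible: A, B, E
Pot 2: 44 chips, eligible: B, E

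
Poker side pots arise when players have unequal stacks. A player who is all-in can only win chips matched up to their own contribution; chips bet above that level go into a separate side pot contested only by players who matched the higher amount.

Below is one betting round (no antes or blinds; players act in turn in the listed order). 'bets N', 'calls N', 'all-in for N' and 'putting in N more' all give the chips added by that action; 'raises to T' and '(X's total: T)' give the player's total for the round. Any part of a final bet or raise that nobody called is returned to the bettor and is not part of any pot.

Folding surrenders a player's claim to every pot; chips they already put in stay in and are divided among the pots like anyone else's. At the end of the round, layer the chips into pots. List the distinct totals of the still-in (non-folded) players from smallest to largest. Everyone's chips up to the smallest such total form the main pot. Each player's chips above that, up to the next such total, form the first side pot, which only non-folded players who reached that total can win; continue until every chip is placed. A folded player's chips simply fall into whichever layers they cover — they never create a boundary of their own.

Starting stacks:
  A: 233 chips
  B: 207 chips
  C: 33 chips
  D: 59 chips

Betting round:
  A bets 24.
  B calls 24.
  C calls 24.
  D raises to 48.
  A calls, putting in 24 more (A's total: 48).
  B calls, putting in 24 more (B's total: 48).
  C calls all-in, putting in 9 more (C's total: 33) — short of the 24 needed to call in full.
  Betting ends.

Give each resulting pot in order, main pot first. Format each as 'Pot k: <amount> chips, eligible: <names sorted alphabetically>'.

Contributions: A=48, B=48, C=33, D=48
Pot levels (distinct totals of non-folded players): 33, 48
Layer 1-33: 33 each from A, B, C, D = 33*4 = 132 chips; eligible A, B, C, D
Layer 34-48: 15 each from A, B, D = 15*3 = 45 chips; eligible A, B, D

Pot 1: 132 chips, eligible: A, B, C, D
Pot 2: 45 chips, eligible: A, B, D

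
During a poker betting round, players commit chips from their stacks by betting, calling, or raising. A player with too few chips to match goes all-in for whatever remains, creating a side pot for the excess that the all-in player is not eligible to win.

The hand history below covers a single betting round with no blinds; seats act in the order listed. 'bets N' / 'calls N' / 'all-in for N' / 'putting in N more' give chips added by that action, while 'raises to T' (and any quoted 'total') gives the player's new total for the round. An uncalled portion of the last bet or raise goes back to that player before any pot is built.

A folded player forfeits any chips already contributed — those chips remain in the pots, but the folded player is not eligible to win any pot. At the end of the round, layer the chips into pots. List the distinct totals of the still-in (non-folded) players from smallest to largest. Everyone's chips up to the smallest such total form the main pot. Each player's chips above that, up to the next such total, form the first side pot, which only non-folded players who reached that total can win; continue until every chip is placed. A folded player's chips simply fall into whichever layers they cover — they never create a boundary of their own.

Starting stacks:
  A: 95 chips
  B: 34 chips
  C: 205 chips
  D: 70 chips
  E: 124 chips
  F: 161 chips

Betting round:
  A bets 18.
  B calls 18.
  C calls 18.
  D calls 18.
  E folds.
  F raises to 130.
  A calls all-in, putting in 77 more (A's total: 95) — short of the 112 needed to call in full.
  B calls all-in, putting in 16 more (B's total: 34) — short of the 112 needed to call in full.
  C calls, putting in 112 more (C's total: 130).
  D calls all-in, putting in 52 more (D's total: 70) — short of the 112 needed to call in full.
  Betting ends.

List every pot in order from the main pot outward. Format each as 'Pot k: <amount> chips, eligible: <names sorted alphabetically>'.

Pot 1: 170 chips, eligible: A, B, C, D, F
Pot 2: 144 chips, eligible: A, C, D, F
Pot 3: 75 chips, eligible: A, C, F
Pot 4: 70 chips, eligible: C, F

Derivation:
Contributions: A=95, B=34, C=130, D=70, F=130
Folded: E
Pot levels (distinct totals of non-folded players): 34, 70, 95, 130
Layer 1-34: 34 each from A, B, C, D, F = 34*5 = 170 chips; eligible A, B, C, D, F
Layer 35-70: 36 each from A, C, D, F = 36*4 = 144 chips; eligible A, C, D, F
Layer 71-95: 25 each from A, C, F = 25*3 = 75 chips; eligible A, C, F
Layer 96-130: 35 each from C, F = 35*2 = 70 chips; eligible C, F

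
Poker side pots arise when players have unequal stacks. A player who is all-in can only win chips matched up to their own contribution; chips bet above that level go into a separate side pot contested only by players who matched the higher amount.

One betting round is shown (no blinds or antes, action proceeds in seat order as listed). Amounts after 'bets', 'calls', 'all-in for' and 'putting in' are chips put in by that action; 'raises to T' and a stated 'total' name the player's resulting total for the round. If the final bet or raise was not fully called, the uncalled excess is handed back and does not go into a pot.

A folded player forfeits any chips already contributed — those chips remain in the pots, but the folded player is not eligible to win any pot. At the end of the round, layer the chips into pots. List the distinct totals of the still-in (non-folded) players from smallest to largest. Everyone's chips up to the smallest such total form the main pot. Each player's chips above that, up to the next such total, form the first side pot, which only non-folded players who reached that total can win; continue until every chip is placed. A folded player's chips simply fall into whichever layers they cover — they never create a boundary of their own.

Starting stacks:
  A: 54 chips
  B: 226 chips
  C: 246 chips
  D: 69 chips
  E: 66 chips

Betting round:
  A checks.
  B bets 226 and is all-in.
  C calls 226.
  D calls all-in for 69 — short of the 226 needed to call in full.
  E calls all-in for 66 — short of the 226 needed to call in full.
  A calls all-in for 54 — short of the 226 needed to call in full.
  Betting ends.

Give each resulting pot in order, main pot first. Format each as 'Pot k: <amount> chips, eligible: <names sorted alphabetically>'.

Contributions: A=54, B=226, C=226, D=69, E=66
Pot levels (distinct totals of non-folded players): 54, 66, 69, 226
Layer 1-54: 54 each from A, B, C, D, E = 54*5 = 270 chips; eligible A, B, C, D, E
Layer 55-66: 12 each from B, C, D, E = 12*4 = 48 chips; eligible B, C, D, E
Layer 67-69: 3 each from B, C, D = 3*3 = 9 chips; eligible B, C, D
Layer 70-226: 157 each from B, C = 157*2 = 314 chips; eligible B, C

Pot 1: 270 chips, eligible: A, B, C, D, E
Pot 2: 48 chips, eligible: B, C, D, E
Pot 3: 9 chips, eligible: B, C, D
Pot 4: 314 chips, eligible: B, C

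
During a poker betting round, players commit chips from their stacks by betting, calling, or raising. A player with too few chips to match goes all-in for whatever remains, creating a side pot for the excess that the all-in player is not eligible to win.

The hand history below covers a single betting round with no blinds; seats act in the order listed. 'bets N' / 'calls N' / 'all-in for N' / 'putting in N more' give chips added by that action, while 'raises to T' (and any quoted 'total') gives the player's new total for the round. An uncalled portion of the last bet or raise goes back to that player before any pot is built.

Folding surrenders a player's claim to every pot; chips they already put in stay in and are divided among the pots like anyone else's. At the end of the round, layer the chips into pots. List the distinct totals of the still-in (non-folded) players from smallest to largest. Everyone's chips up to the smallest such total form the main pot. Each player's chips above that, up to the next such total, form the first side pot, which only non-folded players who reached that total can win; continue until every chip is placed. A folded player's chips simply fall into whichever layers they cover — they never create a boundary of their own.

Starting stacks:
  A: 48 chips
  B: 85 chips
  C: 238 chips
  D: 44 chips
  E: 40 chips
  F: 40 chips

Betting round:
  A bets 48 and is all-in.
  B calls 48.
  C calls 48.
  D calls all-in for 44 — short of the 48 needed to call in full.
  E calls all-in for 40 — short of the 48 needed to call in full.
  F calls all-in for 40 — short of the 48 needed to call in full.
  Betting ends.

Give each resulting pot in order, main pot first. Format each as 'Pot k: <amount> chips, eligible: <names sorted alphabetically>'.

Contributions: A=48, B=48, C=48, D=44, E=40, F=40
Pot levels (distinct totals of non-folded players): 40, 44, 48
Layer 1-40: 40 each from A, B, C, D, E, F = 40*6 = 240 chips; eligible A, B, C, D, E, F
Layer 41-44: 4 each from A, B, C, D = 4*4 = 16 chips; eligible A, B, C, D
Layer 45-48: 4 each from A, B, C = 4*3 = 12 chips; eligible A, B, C

Pot 1: 240 chips, eligible: A, B, C, D, E, F
Pot 2: 16 chips, eligible: A, B, C, D
Pot 3: 12 chips, eligible: A, B, C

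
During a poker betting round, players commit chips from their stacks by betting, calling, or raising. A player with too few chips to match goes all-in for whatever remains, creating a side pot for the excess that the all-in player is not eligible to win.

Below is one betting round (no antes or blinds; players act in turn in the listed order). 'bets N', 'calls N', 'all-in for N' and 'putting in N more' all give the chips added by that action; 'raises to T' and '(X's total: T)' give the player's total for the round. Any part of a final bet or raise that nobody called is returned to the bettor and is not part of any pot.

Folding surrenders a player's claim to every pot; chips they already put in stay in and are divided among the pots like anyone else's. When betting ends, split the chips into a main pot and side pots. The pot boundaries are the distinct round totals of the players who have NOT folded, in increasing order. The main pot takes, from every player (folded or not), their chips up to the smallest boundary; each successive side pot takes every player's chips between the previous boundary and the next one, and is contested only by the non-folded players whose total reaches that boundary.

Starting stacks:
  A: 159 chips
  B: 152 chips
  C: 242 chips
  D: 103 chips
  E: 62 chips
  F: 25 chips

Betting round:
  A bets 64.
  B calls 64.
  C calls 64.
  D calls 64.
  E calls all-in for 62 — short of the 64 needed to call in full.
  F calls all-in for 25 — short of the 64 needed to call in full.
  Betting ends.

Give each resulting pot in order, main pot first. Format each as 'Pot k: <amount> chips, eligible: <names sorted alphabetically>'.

Pot 1: 150 chips, eligible: A, B, C, D, E, F
Pot 2: 185 chips, eligible: A, B, C, D, E
Pot 3: 8 chips, eligible: A, B, C, D

Derivation:
Contributions: A=64, B=64, C=64, D=64, E=62, F=25
Pot levels (distinct totals of non-folded players): 25, 62, 64
Layer 1-25: 25 each from A, B, C, D, E, F = 25*6 = 150 chips; eligible A, B, C, D, E, F
Layer 26-62: 37 each from A, B, C, D, E = 37*5 = 185 chips; eligible A, B, C, D, E
Layer 63-64: 2 each from A, B, C, D = 2*4 = 8 chips; eligible A, B, C, D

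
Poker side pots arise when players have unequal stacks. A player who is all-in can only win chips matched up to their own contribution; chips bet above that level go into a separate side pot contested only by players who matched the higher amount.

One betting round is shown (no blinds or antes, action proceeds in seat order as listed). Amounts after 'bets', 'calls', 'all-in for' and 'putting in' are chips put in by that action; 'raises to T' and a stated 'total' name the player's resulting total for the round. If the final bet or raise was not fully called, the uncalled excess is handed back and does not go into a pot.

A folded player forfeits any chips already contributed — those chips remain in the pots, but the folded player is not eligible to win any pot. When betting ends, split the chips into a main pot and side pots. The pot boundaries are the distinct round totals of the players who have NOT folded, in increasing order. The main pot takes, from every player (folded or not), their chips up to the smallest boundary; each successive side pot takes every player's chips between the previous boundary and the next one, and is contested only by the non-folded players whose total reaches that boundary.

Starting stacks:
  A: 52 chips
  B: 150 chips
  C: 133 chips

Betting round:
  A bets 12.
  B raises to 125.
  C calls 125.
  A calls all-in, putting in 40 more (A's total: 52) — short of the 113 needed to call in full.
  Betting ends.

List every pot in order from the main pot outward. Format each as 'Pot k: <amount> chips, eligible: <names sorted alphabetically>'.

Contributions: A=52, B=125, C=125
Pot levels (distinct totals of non-folded players): 52, 125
Layer 1-52: 52 each from A, B, C = 52*3 = 156 chips; eligible A, B, C
Layer 53-125: 73 each from B, C = 73*2 = 146 chips; eligible B, C

Pot 1: 156 chips, eligible: A, B, C
Pot 2: 146 chips, eligible: B, C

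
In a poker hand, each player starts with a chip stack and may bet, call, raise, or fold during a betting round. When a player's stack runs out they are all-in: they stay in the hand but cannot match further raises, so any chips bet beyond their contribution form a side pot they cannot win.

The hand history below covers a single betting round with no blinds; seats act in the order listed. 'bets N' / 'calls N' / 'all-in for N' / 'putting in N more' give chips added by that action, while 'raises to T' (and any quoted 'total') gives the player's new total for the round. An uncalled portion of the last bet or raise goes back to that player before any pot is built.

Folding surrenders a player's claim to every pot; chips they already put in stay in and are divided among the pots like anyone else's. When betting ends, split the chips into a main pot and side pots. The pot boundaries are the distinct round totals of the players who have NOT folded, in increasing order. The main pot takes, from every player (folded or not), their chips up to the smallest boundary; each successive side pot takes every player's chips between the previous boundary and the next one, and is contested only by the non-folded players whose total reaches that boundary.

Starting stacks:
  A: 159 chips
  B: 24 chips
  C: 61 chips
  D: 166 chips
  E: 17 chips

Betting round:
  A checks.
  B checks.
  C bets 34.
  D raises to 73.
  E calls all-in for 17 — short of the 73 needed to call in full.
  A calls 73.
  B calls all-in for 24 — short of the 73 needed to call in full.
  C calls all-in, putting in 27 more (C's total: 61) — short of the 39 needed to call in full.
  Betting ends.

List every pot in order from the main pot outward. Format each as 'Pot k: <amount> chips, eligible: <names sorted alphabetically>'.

Pot 1: 85 chips, eligible: A, B, C, D, E
Pot 2: 28 chips, eligible: A, B, C, D
Pot 3: 111 chips, eligible: A, C, D
Pot 4: 24 chips, eligible: A, D

Derivation:
Contributions: A=73, B=24, C=61, D=73, E=17
Pot levels (distinct totals of non-folded players): 17, 24, 61, 73
Layer 1-17: 17 each from A, B, C, D, E = 17*5 = 85 chips; eligible A, B, C, D, E
Layer 18-24: 7 each from A, B, C, D = 7*4 = 28 chips; eligible A, B, C, D
Layer 25-61: 37 each from A, C, D = 37*3 = 111 chips; eligible A, C, D
Layer 62-73: 12 each from A, D = 12*2 = 24 chips; eligible A, D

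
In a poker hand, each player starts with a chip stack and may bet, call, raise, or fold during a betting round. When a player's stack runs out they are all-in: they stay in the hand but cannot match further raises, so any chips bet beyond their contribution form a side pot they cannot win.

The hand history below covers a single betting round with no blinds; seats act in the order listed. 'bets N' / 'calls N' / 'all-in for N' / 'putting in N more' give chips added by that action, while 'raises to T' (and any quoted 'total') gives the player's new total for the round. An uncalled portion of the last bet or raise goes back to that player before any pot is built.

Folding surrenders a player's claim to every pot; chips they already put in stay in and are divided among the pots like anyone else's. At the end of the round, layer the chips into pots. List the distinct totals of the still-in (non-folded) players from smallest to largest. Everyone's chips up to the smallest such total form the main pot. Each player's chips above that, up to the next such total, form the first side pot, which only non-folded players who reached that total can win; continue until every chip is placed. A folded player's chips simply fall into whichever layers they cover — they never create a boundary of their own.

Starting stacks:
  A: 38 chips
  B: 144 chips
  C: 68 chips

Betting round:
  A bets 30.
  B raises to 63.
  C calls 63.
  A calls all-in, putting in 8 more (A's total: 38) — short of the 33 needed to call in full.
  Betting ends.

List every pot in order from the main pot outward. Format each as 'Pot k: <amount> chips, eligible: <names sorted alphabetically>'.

Contributions: A=38, B=63, C=63
Pot levels (distinct totals of non-folded players): 38, 63
Layer 1-38: 38 each from A, B, C = 38*3 = 114 chips; eligible A, B, C
Layer 39-63: 25 each from B, C = 25*2 = 50 chips; eligible B, C

Pot 1: 114 chips, eligible: A, B, C
Pot 2: 50 chips, eligible: B, C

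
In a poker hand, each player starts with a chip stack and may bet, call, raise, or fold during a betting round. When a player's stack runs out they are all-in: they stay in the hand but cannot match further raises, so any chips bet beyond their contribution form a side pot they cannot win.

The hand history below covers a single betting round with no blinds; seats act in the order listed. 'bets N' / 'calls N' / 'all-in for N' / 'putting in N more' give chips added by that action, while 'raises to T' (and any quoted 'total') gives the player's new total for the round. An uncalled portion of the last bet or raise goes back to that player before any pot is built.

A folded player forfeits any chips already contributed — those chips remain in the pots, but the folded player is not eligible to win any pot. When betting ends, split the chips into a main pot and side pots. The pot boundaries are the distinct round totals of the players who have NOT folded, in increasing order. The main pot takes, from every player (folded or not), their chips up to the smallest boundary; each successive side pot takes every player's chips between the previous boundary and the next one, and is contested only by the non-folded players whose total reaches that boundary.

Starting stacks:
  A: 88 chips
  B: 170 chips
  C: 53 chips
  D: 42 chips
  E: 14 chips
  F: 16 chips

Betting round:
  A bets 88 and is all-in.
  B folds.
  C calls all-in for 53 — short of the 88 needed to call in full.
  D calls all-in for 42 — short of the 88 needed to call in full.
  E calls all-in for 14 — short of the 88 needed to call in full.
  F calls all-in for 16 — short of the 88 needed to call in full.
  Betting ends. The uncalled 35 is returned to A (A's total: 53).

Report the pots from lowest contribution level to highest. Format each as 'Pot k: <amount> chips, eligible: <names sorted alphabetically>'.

Contributions (after 35 returned to A): A=53, C=53, D=42, E=14, F=16
Folded: B
Pot levels (distinct totals of non-folded players): 14, 16, 42, 53
Layer 1-14: 14 each from A, C, D, E, F = 14*5 = 70 chips; eligible A, C, D, E, F
Layer 15-16: 2 each from A, C, D, F = 2*4 = 8 chips; eligible A, C, D, F
Layer 17-42: 26 each from A, C, D = 26*3 = 78 chips; eligible A, C, D
Layer 43-53: 11 each from A, C = 11*2 = 22 chips; eligible A, C

Pot 1: 70 chips, eligible: A, C, D, E, F
Pot 2: 8 chips, eligible: A, C, D, F
Pot 3: 78 chips, eligible: A, C, D
Pot 4: 22 chips, eligible: A, C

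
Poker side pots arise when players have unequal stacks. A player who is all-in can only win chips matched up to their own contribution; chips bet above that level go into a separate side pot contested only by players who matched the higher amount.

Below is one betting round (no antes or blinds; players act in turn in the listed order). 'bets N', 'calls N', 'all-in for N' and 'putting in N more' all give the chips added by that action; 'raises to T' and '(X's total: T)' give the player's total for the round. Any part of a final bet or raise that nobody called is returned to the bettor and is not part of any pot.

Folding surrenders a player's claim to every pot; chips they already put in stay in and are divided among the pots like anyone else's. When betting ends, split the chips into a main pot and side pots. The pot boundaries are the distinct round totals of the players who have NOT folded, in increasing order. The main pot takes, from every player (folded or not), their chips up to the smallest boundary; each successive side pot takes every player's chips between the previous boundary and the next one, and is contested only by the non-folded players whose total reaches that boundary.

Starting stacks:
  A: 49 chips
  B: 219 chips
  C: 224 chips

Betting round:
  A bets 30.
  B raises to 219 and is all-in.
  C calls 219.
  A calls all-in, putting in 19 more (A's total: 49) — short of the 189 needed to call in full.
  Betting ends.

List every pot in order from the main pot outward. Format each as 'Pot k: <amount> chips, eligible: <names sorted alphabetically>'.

Contributions: A=49, B=219, C=219
Pot levels (distinct totals of non-folded players): 49, 219
Layer 1-49: 49 each from A, B, C = 49*3 = 147 chips; eligible A, B, C
Layer 50-219: 170 each from B, C = 170*2 = 340 chips; eligible B, C

Pot 1: 147 chips, eligible: A, B, C
Pot 2: 340 chips, eligible: B, C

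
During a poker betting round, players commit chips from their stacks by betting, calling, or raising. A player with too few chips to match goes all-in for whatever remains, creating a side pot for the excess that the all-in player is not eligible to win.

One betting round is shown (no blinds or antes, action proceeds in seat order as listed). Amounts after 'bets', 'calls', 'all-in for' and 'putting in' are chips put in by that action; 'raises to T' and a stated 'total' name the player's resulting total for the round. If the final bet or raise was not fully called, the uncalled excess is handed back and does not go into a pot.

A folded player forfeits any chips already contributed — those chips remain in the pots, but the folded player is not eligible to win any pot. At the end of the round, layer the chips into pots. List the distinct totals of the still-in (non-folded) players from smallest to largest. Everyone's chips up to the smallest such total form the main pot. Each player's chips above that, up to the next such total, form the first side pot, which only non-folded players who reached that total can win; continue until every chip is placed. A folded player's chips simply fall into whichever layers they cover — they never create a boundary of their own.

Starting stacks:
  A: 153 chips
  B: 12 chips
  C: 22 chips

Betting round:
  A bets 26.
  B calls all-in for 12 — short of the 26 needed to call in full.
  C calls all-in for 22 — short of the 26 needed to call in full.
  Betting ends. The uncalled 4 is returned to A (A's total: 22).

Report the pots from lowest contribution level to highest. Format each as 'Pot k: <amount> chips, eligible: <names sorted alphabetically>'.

Contributions (after 4 returned to A): A=22, B=12, C=22
Pot levels (distinct totals of non-folded players): 12, 22
Layer 1-12: 12 each from A, B, C = 12*3 = 36 chips; eligible A, B, C
Layer 13-22: 10 each from A, C = 10*2 = 20 chips; eligible A, C

Pot 1: 36 chips, eligible: A, B, C
Pot 2: 20 chips, eligible: A, C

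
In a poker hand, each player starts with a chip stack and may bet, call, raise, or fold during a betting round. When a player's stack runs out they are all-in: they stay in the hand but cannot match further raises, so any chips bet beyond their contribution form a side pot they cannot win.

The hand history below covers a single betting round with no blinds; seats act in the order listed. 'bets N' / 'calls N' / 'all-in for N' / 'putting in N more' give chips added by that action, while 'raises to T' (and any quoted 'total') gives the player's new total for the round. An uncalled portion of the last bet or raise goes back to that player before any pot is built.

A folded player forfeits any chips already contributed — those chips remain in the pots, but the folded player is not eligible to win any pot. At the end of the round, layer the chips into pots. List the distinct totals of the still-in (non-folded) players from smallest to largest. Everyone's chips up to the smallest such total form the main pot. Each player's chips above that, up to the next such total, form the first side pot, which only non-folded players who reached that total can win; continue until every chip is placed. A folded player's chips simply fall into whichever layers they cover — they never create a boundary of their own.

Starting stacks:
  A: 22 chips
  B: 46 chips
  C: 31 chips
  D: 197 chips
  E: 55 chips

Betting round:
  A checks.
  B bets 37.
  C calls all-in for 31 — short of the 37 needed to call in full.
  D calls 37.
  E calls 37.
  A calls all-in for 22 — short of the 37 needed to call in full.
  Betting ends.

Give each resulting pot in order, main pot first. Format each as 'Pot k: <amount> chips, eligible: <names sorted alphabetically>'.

Contributions: A=22, B=37, C=31, D=37, E=37
Pot levels (distinct totals of non-folded players): 22, 31, 37
Layer 1-22: 22 each from A, B, C, D, E = 22*5 = 110 chips; eligible A, B, C, D, E
Layer 23-31: 9 each from B, C, D, E = 9*4 = 36 chips; eligible B, C, D, E
Layer 32-37: 6 each from B, D, E = 6*3 = 18 chips; eligible B, D, E

Pot 1: 110 chips, eligible: A, B, C, D, E
Pot 2: 36 chips, eligible: B, C, D, E
Pot 3: 18 chips, eligible: B, D, E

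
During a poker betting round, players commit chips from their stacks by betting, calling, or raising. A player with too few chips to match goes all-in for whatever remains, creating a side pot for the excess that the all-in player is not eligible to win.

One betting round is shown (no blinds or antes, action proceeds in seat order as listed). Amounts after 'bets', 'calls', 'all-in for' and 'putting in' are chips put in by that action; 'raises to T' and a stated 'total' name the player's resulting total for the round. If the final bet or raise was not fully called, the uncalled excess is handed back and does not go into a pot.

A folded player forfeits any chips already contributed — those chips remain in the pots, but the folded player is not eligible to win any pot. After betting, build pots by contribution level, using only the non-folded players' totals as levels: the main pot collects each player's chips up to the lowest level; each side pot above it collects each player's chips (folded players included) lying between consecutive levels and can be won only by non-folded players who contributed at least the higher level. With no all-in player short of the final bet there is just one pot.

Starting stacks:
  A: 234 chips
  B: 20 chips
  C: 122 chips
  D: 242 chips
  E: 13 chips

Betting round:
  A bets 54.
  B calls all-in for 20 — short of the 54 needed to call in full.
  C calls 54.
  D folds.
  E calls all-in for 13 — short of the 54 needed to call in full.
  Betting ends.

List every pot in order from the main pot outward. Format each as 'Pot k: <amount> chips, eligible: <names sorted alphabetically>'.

Pot 1: 52 chips, eligible: A, B, C, E
Pot 2: 21 chips, eligible: A, B, C
Pot 3: 68 chips, eligible: A, C

Derivation:
Contributions: A=54, B=20, C=54, E=13
Folded: D
Pot levels (distinct totals of non-folded players): 13, 20, 54
Layer 1-13: 13 each from A, B, C, E = 13*4 = 52 chips; eligible A, B, C, E
Layer 14-20: 7 each from A, B, C = 7*3 = 21 chips; eligible A, B, C
Layer 21-54: 34 each from A, C = 34*2 = 68 chips; eligible A, C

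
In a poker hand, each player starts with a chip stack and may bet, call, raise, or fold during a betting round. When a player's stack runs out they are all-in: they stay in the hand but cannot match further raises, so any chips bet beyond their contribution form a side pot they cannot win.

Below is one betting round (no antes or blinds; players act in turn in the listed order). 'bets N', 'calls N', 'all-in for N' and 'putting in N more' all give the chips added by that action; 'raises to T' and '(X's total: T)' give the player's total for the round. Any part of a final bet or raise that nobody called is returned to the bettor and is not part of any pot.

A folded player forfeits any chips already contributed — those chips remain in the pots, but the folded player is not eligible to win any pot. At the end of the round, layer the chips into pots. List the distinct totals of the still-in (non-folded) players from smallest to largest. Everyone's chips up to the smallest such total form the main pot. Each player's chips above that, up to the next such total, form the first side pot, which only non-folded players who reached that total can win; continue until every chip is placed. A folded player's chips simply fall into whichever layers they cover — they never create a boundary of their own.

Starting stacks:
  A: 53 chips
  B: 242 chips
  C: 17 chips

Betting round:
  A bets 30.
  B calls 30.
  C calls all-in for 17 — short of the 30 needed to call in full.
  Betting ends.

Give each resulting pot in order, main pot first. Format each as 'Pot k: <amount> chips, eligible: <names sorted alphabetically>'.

Pot 1: 51 chips, eligible: A, B, C
Pot 2: 26 chips, eligible: A, B

Derivation:
Contributions: A=30, B=30, C=17
Pot levels (distinct totals of non-folded players): 17, 30
Layer 1-17: 17 each from A, B, C = 17*3 = 51 chips; eligible A, B, C
Layer 18-30: 13 each from A, B = 13*2 = 26 chips; eligible A, B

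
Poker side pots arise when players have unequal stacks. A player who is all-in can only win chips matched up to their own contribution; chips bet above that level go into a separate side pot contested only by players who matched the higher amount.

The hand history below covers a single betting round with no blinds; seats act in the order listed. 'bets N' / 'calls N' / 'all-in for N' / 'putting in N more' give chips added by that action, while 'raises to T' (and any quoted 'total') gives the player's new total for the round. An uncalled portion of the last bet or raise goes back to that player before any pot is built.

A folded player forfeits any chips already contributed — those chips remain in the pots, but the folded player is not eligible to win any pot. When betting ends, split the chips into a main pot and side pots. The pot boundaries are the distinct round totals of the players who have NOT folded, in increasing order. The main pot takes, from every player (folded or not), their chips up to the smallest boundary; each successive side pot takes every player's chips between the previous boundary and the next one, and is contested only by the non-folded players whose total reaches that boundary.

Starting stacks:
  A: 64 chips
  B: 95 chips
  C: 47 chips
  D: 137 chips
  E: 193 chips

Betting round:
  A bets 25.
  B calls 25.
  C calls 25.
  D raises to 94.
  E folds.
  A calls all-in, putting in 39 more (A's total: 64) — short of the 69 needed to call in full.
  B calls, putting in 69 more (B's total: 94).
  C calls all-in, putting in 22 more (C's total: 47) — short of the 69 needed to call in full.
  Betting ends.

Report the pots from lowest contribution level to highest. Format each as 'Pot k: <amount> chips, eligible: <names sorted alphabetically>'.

Contributions: A=64, B=94, C=47, D=94
Folded: E
Pot levels (distinct totals of non-folded players): 47, 64, 94
Layer 1-47: 47 each from A, B, C, D = 47*4 = 188 chips; eligible A, B, C, D
Layer 48-64: 17 each from A, B, D = 17*3 = 51 chips; eligible A, B, D
Layer 65-94: 30 each from B, D = 30*2 = 60 chips; eligible B, D

Pot 1: 188 chips, eligible: A, B, C, D
Pot 2: 51 chips, eligible: A, B, D
Pot 3: 60 chips, eligible: B, D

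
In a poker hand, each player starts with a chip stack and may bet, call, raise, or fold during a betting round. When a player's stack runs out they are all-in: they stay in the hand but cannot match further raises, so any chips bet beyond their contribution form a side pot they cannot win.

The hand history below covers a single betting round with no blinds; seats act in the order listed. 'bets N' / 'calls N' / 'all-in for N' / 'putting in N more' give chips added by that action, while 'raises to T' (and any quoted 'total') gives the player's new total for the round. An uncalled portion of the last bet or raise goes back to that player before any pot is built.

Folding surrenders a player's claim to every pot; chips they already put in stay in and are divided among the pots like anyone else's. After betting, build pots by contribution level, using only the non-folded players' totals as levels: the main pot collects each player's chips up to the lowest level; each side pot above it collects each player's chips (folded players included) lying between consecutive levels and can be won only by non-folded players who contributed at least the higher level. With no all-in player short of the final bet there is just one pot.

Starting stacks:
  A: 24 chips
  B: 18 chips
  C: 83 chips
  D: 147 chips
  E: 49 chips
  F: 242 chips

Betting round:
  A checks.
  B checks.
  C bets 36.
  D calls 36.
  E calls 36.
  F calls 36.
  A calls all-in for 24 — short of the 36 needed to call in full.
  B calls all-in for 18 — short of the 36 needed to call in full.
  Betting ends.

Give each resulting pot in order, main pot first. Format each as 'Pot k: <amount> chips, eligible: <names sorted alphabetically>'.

Contributions: A=24, B=18, C=36, D=36, E=36, F=36
Pot levels (distinct totals of non-folded players): 18, 24, 36
Layer 1-18: 18 each from A, B, C, D, E, F = 18*6 = 108 chips; eligible A, B, C, D, E, F
Layer 19-24: 6 each from A, C, D, E, F = 6*5 = 30 chips; eligible A, C, D, E, F
Layer 25-36: 12 each from C, D, E, F = 12*4 = 48 chips; eligible C, D, E, F

Pot 1: 108 chips, eligible: A, B, C, D, E, F
Pot 2: 30 chips, eligible: A, C, D, E, F
Pot 3: 48 chips, eligible: C, D, E, F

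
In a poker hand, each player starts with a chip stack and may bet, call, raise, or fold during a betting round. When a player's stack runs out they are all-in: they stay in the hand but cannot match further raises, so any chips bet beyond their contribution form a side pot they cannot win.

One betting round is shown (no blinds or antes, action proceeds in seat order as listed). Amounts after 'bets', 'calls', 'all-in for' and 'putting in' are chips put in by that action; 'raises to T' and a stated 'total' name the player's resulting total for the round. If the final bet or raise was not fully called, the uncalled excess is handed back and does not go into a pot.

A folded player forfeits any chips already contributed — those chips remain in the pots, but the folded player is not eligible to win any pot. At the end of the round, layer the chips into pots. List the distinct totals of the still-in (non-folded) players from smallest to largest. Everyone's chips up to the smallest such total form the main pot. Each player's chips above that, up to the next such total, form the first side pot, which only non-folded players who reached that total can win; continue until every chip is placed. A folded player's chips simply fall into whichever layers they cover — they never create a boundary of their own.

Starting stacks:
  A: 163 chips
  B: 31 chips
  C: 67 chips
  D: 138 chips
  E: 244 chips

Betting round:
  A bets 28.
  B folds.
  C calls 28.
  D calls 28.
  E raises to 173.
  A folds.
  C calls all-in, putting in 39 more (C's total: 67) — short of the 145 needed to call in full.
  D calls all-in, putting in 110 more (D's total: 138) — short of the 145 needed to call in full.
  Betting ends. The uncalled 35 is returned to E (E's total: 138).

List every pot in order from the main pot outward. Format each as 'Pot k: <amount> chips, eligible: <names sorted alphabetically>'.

Pot 1: 229 chips, eligible: C, D, E
Pot 2: 142 chips, eligible: D, E

Derivation:
Contributions (after 35 returned to E): A=28, C=67, D=138, E=138
Folded: A, B
Pot levels (distinct totals of non-folded players): 67, 138
Layer 1-67: A 28 + C 67 + D 67 + E 67 = 229 chips; eligible C, D, E
Layer 68-138: 71 each from D, E = 71*2 = 142 chips; eligible D, E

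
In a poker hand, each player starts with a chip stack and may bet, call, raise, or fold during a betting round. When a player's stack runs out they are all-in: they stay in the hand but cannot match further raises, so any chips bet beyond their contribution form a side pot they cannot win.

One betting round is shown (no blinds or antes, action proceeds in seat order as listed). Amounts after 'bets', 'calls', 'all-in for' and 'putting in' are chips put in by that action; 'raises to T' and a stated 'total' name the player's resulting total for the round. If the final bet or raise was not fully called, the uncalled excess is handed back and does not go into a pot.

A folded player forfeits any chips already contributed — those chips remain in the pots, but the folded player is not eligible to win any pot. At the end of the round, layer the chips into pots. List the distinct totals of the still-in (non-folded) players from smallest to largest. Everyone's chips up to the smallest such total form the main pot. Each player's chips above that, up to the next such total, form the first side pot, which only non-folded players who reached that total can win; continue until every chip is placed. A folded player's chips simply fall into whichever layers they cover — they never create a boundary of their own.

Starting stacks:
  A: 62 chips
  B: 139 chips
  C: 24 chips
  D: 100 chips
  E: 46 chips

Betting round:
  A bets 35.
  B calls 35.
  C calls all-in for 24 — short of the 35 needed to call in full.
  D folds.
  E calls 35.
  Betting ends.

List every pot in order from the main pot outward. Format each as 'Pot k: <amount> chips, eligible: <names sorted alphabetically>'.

Contributions: A=35, B=35, C=24, E=35
Folded: D
Pot levels (distinct totals of non-folded players): 24, 35
Layer 1-24: 24 each from A, B, C, E = 24*4 = 96 chips; eligible A, B, C, E
Layer 25-35: 11 each from A, B, E = 11*3 = 33 chips; eligible A, B, E

Pot 1: 96 chips, eligible: A, B, C, E
Pot 2: 33 chips, eligible: A, B, E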